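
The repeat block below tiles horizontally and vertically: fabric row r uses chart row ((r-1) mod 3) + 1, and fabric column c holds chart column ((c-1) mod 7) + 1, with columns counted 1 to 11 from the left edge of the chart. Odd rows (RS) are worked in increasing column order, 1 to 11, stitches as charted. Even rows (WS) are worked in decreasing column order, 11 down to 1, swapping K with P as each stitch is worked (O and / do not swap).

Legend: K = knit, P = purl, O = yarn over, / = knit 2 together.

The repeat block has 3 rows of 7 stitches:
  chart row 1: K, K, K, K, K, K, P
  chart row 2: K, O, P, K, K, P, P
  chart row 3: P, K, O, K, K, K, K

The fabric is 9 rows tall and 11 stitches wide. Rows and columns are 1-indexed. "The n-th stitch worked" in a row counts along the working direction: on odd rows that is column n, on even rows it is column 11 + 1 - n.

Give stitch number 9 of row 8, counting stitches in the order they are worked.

For row 8: chart row = ((8-1) mod 3) + 1 = 2; this is a WS (even) row.
Chart row 2 tiled across columns 1-11: K O P K K P P K O P K
WS row: flip the tiled sequence (start at column 11) and apply K<->P; O and / stay.
Row 8 as worked: P K O P K K P P K O P
Stitch 9 in working order -> K

Result:
K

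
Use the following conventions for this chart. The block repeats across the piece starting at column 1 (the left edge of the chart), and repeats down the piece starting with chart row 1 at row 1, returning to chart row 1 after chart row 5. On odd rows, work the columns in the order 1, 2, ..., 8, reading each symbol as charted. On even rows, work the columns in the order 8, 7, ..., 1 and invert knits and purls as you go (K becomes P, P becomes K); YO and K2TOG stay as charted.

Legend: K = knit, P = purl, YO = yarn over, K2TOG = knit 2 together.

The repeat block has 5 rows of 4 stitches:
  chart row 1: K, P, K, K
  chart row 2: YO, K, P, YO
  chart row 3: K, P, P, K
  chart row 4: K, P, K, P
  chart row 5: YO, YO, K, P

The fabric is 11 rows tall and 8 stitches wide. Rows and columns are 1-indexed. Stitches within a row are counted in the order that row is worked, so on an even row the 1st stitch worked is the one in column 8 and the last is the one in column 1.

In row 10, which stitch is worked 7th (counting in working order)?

Stitch:
YO

Derivation:
For row 10: chart row = ((10-1) mod 5) + 1 = 5; this is a WS (even) row.
Chart row 5 tiled across columns 1-8: YO YO K P YO YO K P
WS: work from column 8 back to column 1 (reverse the tiled row), swapping K<->P (YO and K2TOG unchanged).
Row 10 as worked: K P YO YO K P YO YO
Stitch 7 in working order -> YO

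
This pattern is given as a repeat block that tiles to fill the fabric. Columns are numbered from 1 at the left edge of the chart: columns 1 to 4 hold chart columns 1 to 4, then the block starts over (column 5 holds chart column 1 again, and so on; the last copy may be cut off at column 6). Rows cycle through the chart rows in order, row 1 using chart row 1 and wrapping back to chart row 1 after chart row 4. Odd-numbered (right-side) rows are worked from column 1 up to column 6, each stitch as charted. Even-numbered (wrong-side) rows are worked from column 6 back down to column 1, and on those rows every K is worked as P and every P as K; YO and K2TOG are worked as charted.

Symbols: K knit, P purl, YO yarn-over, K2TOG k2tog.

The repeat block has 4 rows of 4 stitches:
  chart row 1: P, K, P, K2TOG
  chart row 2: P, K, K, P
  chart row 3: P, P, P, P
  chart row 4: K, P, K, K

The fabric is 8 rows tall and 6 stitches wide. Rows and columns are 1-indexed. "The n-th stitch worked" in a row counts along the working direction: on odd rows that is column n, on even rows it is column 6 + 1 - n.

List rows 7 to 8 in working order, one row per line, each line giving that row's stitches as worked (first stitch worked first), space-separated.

== ROWS AS WORKED ==
P P P P P P
K P P P K P

Derivation:
Row 7: chart row 3, RS - tile across columns 1-6 and work as-is.
Row 8: chart row 4, WS - tiled (columns 1-6): K P K K K P; work from column 6 back to 1 with K<->P swapped.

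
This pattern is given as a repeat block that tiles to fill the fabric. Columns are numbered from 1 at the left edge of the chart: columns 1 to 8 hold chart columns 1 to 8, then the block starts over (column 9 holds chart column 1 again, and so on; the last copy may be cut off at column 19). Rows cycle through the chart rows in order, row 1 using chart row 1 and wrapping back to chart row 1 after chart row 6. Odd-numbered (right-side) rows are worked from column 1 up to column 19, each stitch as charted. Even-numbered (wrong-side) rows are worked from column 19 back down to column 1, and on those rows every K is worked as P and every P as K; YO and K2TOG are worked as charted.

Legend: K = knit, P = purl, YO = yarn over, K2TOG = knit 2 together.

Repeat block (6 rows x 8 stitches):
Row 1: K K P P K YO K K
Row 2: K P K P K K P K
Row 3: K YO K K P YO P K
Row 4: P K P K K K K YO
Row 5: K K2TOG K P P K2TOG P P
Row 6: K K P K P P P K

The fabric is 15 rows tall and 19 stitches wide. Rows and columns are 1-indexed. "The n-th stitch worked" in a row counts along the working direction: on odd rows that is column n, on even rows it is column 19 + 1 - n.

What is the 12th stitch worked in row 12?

== STITCH ==
P

Derivation:
Row 12 uses chart row ((12-1) mod 6)+1 = 6. Row 12 is even, so WS.
Chart row 6 tiled across columns 1-19: K K P K P P P K K K P K P P P K K K P
WS: work from column 19 back to column 1 (reverse the tiled row), swapping K<->P (YO and K2TOG unchanged).
Row 12 as worked: K P P P K K K P K P P P K K K P K P P
Stitch 12 in working order -> P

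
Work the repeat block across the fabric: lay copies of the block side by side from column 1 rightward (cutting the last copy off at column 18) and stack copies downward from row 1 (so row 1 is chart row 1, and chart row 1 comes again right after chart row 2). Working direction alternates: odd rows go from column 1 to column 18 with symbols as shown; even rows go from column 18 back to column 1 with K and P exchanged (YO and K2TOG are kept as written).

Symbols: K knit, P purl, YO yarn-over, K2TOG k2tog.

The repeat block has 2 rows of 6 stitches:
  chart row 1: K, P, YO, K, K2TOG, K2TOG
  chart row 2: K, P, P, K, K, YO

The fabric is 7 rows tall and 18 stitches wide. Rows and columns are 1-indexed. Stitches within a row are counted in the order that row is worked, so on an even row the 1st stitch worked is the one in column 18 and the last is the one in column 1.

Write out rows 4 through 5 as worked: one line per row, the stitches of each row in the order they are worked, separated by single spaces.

Result:
YO P P K K P YO P P K K P YO P P K K P
K P YO K K2TOG K2TOG K P YO K K2TOG K2TOG K P YO K K2TOG K2TOG

Derivation:
Row 4: chart row 2, WS - tiled (columns 1-18): K P P K K YO K P P K K YO K P P K K YO; work from column 18 back to 1 with K<->P swapped.
Row 5: chart row 1, RS - tile across columns 1-18 and work as-is.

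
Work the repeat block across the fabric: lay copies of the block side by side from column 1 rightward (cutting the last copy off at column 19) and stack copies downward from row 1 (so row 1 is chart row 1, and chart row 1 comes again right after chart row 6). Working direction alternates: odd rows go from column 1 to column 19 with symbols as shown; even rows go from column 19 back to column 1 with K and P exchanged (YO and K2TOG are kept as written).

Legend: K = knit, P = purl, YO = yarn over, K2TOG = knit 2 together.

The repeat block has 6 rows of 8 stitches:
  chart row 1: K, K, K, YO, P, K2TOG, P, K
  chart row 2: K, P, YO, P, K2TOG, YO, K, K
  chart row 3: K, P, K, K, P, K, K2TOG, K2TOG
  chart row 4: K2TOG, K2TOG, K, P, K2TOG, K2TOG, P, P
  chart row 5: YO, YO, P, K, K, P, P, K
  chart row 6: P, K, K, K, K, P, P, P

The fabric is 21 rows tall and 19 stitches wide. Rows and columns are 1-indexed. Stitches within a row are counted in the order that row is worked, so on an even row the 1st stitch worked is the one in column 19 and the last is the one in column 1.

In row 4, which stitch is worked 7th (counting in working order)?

== STITCH ==
K2TOG

Derivation:
Row 4: (4-1) mod 6 = 3, so use chart row 4. Even row -> WS.
Chart row 4 tiled across columns 1-19: K2TOG K2TOG K P K2TOG K2TOG P P K2TOG K2TOG K P K2TOG K2TOG P P K2TOG K2TOG K
WS row: flip the tiled sequence (start at column 19) and apply K<->P; YO and K2TOG stay.
Row 4 as worked: P K2TOG K2TOG K K K2TOG K2TOG K P K2TOG K2TOG K K K2TOG K2TOG K P K2TOG K2TOG
Counting 7 along the worked row gives K2TOG.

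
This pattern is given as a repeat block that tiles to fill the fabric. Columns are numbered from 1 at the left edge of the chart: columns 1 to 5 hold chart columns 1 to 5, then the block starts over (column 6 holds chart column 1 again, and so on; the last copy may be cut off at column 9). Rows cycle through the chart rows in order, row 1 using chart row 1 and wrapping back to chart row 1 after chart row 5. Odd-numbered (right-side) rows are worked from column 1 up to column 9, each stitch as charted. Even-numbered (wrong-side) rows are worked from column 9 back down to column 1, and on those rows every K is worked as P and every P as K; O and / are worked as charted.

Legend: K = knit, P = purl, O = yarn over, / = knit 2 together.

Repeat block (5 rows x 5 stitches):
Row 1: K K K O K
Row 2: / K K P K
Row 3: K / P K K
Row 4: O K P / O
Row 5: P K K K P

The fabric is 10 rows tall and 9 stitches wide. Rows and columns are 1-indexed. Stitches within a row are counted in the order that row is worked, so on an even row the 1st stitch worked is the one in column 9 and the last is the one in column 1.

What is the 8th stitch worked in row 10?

Row 10 uses chart row ((10-1) mod 5)+1 = 5. Row 10 is even, so WS.
Chart row 5 tiled across columns 1-9: P K K K P P K K K
WS: work from column 9 back to column 1 (reverse the tiled row), swapping K<->P (O and / unchanged).
Row 10 as worked: P P P K K P P P K
Stitch 8 in working order -> P

Result:
P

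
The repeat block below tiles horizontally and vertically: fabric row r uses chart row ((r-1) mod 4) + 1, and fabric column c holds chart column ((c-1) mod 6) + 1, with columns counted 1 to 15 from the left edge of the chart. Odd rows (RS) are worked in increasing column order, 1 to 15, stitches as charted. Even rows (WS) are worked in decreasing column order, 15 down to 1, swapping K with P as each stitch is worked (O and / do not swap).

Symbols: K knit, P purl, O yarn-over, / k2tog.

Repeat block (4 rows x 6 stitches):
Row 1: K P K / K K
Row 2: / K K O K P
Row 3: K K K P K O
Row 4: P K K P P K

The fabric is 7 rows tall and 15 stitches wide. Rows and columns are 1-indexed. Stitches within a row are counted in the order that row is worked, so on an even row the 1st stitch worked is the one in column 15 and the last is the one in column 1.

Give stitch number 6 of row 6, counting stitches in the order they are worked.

For row 6: chart row = ((6-1) mod 4) + 1 = 2; this is a WS (even) row.
Chart row 2 tiled across columns 1-15: / K K O K P / K K O K P / K K
WS row: flip the tiled sequence (start at column 15) and apply K<->P; O and / stay.
Row 6 as worked: P P / K P O P P / K P O P P /
The 6th stitch worked is O.

Stitch:
O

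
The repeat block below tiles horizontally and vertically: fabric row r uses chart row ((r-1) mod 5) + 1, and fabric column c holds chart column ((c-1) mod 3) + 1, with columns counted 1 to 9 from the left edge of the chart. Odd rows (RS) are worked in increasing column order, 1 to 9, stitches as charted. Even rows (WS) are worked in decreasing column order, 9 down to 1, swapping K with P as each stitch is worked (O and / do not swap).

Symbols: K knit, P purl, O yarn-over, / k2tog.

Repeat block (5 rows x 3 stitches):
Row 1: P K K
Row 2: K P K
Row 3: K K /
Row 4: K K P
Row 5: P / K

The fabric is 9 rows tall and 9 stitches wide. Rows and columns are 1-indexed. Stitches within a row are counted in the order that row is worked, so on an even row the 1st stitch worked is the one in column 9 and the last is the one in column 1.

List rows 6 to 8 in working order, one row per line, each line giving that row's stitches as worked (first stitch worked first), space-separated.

== ROWS AS WORKED ==
P P K P P K P P K
K P K K P K K P K
/ P P / P P / P P

Derivation:
Row 6: chart row 1, WS - tiled (columns 1-9): P K K P K K P K K; work from column 9 back to 1 with K<->P swapped.
Row 7: chart row 2, RS - tile across columns 1-9 and work as-is.
Row 8: chart row 3, WS - tiled (columns 1-9): K K / K K / K K /; work from column 9 back to 1 with K<->P swapped.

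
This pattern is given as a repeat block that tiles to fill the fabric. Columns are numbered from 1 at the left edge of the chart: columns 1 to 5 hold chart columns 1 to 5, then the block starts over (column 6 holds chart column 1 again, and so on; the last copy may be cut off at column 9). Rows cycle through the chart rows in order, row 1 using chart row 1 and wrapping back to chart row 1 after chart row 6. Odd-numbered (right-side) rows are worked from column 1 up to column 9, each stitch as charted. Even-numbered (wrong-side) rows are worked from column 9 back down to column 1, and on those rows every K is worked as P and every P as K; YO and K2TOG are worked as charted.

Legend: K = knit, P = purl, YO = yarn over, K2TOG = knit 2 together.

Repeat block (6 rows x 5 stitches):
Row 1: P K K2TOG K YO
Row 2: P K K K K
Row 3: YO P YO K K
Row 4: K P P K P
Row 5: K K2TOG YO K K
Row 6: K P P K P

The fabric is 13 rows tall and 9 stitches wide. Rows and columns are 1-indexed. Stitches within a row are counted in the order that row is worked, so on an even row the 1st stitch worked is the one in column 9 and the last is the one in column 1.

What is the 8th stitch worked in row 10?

Stitch:
K

Derivation:
For row 10: chart row = ((10-1) mod 6) + 1 = 4; this is a WS (even) row.
Chart row 4 tiled across columns 1-9: K P P K P K P P K
Wrong side: read the tiled row from column 9 down to 1 and exchange K with P (leave YO, K2TOG).
Row 10 as worked: P K K P K P K K P
Counting 8 along the worked row gives K.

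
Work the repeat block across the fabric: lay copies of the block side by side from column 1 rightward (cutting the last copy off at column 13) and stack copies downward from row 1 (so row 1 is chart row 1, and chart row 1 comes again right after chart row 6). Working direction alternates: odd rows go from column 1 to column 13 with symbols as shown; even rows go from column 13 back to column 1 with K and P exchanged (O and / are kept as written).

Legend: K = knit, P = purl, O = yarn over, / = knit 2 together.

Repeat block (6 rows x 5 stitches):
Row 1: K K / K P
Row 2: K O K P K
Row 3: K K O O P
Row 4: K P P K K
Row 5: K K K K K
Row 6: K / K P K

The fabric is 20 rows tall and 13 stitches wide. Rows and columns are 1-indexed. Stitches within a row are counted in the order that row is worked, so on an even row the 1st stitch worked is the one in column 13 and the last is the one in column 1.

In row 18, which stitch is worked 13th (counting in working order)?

For row 18: chart row = ((18-1) mod 6) + 1 = 6; this is a WS (even) row.
Chart row 6 tiled across columns 1-13: K / K P K K / K P K K / K
Wrong side: read the tiled row from column 13 down to 1 and exchange K with P (leave O, /).
Row 18 as worked: P / P P K P / P P K P / P
Counting 13 along the worked row gives P.

== STITCH ==
P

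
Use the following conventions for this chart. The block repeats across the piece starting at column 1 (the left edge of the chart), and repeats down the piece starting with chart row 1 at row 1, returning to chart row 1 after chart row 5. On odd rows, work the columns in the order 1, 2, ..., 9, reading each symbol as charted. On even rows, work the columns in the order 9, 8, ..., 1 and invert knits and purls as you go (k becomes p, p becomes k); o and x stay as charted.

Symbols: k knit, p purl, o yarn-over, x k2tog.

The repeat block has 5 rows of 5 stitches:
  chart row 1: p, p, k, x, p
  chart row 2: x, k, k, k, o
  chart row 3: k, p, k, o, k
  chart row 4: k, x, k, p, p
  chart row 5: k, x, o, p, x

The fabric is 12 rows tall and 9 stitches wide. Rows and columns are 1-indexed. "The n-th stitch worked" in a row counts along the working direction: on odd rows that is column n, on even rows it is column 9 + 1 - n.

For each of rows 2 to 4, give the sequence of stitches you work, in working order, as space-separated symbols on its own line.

Rows as worked:
p p p x o p p p x
k p k o k k p k o
k p x p k k p x p

Derivation:
Row 2: chart row 2, WS - tiled (columns 1-9): x k k k o x k k k; work from column 9 back to 1 with k<->p swapped.
Row 3: chart row 3, RS - tile across columns 1-9 and work as-is.
Row 4: chart row 4, WS - tiled (columns 1-9): k x k p p k x k p; work from column 9 back to 1 with k<->p swapped.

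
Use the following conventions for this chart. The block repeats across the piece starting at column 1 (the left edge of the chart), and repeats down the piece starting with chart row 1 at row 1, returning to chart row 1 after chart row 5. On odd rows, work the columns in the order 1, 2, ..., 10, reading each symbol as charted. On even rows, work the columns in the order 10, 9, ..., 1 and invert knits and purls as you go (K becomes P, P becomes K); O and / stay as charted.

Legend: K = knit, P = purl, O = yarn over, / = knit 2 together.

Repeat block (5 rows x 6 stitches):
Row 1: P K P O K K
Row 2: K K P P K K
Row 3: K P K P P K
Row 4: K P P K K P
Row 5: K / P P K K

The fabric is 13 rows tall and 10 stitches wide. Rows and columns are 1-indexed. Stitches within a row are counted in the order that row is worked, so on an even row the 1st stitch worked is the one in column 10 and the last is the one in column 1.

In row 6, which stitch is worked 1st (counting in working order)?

For row 6: chart row = ((6-1) mod 5) + 1 = 1; this is a WS (even) row.
Chart row 1 tiled across columns 1-10: P K P O K K P K P O
WS: work from column 10 back to column 1 (reverse the tiled row), swapping K<->P (O and / unchanged).
Row 6 as worked: O K P K P P O K P K
Counting 1 along the worked row gives O.

Stitch:
O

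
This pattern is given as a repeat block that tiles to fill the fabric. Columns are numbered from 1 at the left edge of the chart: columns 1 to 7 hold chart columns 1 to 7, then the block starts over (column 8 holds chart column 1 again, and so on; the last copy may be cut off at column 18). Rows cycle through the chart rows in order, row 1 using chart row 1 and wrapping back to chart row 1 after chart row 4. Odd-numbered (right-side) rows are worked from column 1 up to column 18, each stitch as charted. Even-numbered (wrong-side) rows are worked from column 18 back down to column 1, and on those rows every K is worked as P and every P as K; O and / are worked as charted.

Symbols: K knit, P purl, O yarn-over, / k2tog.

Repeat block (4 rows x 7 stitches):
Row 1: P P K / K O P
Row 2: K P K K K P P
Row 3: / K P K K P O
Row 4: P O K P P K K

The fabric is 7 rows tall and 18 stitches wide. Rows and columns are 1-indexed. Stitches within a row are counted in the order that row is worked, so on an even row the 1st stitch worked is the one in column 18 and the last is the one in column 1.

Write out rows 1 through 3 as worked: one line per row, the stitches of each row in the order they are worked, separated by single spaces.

Row 1: chart row 1, RS - tile across columns 1-18 and work as-is.
Row 2: chart row 2, WS - tiled (columns 1-18): K P K K K P P K P K K K P P K P K K; work from column 18 back to 1 with K<->P swapped.
Row 3: chart row 3, RS - tile across columns 1-18 and work as-is.

Result:
P P K / K O P P P K / K O P P P K /
P P K P K K P P P K P K K P P P K P
/ K P K K P O / K P K K P O / K P K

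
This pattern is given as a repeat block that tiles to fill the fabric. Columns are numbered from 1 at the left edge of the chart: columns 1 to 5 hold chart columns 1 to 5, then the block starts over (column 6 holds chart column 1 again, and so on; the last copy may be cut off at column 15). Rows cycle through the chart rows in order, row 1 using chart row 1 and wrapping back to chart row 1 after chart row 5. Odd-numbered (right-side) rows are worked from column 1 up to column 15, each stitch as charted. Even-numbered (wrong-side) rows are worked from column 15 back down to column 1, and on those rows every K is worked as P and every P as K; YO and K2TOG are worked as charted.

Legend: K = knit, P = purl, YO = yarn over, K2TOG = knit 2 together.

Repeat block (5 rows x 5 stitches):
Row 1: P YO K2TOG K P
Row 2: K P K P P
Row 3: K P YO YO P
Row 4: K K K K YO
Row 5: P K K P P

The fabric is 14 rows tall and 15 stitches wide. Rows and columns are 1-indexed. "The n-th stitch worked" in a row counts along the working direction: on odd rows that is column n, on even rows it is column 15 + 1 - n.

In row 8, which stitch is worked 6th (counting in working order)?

Result:
K

Derivation:
Row 8 uses chart row ((8-1) mod 5)+1 = 3. Row 8 is even, so WS.
Chart row 3 tiled across columns 1-15: K P YO YO P K P YO YO P K P YO YO P
WS row: flip the tiled sequence (start at column 15) and apply K<->P; YO and K2TOG stay.
Row 8 as worked: K YO YO K P K YO YO K P K YO YO K P
Counting 6 along the worked row gives K.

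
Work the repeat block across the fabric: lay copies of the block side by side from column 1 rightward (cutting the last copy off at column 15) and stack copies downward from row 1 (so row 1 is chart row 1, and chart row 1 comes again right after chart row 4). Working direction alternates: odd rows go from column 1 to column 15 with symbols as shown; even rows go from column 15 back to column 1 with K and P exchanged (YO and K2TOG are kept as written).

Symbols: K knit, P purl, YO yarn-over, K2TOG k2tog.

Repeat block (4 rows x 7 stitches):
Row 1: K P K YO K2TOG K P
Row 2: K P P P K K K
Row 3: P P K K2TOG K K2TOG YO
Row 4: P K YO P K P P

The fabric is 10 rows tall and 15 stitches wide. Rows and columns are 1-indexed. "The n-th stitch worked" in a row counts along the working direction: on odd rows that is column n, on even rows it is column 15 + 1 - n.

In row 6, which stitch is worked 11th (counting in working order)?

Stitch:
P

Derivation:
Row 6 uses chart row ((6-1) mod 4)+1 = 2. Row 6 is even, so WS.
Chart row 2 tiled across columns 1-15: K P P P K K K K P P P K K K K
WS: work from column 15 back to column 1 (reverse the tiled row), swapping K<->P (YO and K2TOG unchanged).
Row 6 as worked: P P P P K K K P P P P K K K P
The 11th stitch worked is P.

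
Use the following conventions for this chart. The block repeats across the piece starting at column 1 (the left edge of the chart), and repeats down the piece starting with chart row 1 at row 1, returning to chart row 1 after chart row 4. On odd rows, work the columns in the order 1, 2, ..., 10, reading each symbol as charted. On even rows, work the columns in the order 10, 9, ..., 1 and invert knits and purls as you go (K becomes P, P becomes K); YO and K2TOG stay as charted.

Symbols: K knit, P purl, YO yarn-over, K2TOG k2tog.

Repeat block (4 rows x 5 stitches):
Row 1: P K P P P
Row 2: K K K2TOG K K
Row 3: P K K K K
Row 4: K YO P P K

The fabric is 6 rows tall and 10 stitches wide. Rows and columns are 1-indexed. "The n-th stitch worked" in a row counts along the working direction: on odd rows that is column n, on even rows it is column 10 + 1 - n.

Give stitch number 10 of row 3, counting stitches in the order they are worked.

== STITCH ==
K

Derivation:
For row 3: chart row = ((3-1) mod 4) + 1 = 3; this is a RS (odd) row.
Chart row 3 tiled across columns 1-10: P K K K K P K K K K
RS: work column 1 to column 10, symbols as charted — the tiled row is the row as worked.
The 10th stitch worked is K.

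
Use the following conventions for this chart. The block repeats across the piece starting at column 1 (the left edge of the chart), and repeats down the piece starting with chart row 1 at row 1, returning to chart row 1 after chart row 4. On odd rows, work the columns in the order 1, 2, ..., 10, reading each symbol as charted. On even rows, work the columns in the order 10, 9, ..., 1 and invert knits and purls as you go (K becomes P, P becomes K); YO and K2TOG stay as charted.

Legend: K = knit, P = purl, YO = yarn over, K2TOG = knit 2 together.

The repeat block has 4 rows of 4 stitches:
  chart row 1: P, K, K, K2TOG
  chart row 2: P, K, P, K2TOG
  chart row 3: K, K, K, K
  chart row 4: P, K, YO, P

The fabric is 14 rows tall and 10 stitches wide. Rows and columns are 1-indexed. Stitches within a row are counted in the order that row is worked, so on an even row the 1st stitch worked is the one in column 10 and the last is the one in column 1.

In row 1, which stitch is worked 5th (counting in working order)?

Stitch:
P

Derivation:
Row 1 uses chart row ((1-1) mod 4)+1 = 1. Row 1 is odd, so RS.
Chart row 1 tiled across columns 1-10: P K K K2TOG P K K K2TOG P K
Right side: take the tiled row as-is (worked left to right from column 1).
Counting 5 along the worked row gives P.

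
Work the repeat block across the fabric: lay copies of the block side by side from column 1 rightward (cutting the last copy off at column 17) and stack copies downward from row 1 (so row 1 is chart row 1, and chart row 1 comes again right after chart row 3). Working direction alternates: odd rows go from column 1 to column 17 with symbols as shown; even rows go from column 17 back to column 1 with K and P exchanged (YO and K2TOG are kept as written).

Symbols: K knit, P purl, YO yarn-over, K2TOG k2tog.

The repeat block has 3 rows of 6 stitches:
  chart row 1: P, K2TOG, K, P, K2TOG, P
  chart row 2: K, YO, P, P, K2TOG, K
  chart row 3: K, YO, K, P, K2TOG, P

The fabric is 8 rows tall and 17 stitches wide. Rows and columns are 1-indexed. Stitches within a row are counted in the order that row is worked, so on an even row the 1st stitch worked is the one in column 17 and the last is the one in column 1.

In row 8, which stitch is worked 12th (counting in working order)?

Row 8 uses chart row ((8-1) mod 3)+1 = 2. Row 8 is even, so WS.
Chart row 2 tiled across columns 1-17: K YO P P K2TOG K K YO P P K2TOG K K YO P P K2TOG
Wrong side: read the tiled row from column 17 down to 1 and exchange K with P (leave YO, K2TOG).
Row 8 as worked: K2TOG K K YO P P K2TOG K K YO P P K2TOG K K YO P
Counting 12 along the worked row gives P.

== STITCH ==
P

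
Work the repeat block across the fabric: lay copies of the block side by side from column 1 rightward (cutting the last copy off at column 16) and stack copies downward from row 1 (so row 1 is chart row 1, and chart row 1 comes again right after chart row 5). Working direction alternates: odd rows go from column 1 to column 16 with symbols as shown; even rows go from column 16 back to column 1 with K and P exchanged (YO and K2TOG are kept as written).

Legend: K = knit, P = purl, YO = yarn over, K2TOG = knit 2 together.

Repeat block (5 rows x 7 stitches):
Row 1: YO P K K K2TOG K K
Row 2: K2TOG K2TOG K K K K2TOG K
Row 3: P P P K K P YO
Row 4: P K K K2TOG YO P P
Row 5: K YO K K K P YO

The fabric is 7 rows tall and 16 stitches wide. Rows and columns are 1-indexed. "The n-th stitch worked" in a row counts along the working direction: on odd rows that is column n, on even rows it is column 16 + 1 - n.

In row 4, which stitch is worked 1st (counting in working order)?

Row 4 uses chart row ((4-1) mod 5)+1 = 4. Row 4 is even, so WS.
Chart row 4 tiled across columns 1-16: P K K K2TOG YO P P P K K K2TOG YO P P P K
WS: work from column 16 back to column 1 (reverse the tiled row), swapping K<->P (YO and K2TOG unchanged).
Row 4 as worked: P K K K YO K2TOG P P K K K YO K2TOG P P K
Stitch 1 in working order -> P

Stitch:
P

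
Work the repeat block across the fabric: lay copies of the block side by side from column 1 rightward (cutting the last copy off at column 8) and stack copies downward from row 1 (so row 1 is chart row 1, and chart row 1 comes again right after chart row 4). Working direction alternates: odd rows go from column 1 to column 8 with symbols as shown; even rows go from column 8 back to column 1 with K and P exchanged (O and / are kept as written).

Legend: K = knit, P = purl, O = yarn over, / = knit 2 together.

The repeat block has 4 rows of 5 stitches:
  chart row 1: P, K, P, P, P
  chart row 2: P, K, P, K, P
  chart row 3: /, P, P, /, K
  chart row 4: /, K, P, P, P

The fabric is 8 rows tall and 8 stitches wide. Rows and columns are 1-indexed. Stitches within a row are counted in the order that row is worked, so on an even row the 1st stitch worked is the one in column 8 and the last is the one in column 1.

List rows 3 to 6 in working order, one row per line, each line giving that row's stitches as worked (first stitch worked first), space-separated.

Row 3: chart row 3, RS - tile across columns 1-8 and work as-is.
Row 4: chart row 4, WS - tiled (columns 1-8): / K P P P / K P; work from column 8 back to 1 with K<->P swapped.
Row 5: chart row 1, RS - tile across columns 1-8 and work as-is.
Row 6: chart row 2, WS - tiled (columns 1-8): P K P K P P K P; work from column 8 back to 1 with K<->P swapped.

Rows as worked:
/ P P / K / P P
K P / K K K P /
P K P P P P K P
K P K K P K P K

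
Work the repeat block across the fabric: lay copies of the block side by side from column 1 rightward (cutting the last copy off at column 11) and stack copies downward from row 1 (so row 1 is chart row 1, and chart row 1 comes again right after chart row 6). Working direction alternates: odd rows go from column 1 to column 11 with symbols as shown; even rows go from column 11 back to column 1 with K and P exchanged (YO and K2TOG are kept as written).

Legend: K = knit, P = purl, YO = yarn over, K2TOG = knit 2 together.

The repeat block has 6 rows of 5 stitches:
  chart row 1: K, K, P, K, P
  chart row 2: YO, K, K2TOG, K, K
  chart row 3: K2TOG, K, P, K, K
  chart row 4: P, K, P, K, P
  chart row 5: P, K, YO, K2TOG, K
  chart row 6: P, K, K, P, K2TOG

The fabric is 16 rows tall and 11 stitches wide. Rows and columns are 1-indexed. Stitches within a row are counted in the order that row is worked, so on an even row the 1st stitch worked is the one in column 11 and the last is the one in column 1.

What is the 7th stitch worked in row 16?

Row 16 uses chart row ((16-1) mod 6)+1 = 4. Row 16 is even, so WS.
Chart row 4 tiled across columns 1-11: P K P K P P K P K P P
Wrong side: read the tiled row from column 11 down to 1 and exchange K with P (leave YO, K2TOG).
Row 16 as worked: K K P K P K K P K P K
The 7th stitch worked is K.

Stitch:
K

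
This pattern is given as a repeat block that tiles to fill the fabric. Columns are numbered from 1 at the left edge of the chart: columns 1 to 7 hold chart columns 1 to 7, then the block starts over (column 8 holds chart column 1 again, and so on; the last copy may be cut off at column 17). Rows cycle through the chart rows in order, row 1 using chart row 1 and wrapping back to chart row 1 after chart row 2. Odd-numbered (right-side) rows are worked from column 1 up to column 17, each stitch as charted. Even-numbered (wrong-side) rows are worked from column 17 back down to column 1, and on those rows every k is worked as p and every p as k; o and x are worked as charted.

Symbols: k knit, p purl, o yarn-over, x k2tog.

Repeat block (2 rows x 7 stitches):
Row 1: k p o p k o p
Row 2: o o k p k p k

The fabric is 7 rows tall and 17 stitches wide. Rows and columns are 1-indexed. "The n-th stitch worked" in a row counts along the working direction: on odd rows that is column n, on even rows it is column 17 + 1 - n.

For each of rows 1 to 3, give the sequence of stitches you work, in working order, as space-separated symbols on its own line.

Row 1: chart row 1, RS - tile across columns 1-17 and work as-is.
Row 2: chart row 2, WS - tiled (columns 1-17): o o k p k p k o o k p k p k o o k; work from column 17 back to 1 with k<->p swapped.
Row 3: chart row 1, RS - tile across columns 1-17 and work as-is.

== ROWS AS WORKED ==
k p o p k o p k p o p k o p k p o
p o o p k p k p o o p k p k p o o
k p o p k o p k p o p k o p k p o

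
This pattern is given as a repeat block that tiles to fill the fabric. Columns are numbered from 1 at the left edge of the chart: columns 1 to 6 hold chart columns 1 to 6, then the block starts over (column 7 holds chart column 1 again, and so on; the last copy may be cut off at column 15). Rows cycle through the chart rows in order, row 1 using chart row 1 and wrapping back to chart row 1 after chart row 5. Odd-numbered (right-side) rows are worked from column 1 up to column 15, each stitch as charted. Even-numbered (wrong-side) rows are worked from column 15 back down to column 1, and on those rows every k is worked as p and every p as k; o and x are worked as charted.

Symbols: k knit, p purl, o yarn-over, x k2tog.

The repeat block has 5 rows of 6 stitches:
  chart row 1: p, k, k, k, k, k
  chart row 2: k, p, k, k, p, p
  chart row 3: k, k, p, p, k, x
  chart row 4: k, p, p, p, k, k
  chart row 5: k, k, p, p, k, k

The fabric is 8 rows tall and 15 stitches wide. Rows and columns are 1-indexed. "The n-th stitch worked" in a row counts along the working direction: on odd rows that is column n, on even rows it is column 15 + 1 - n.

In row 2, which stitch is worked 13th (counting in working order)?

For row 2: chart row = ((2-1) mod 5) + 1 = 2; this is a WS (even) row.
Chart row 2 tiled across columns 1-15: k p k k p p k p k k p p k p k
WS: work from column 15 back to column 1 (reverse the tiled row), swapping k<->p (o and x unchanged).
Row 2 as worked: p k p k k p p k p k k p p k p
The 13th stitch worked is p.

Stitch:
p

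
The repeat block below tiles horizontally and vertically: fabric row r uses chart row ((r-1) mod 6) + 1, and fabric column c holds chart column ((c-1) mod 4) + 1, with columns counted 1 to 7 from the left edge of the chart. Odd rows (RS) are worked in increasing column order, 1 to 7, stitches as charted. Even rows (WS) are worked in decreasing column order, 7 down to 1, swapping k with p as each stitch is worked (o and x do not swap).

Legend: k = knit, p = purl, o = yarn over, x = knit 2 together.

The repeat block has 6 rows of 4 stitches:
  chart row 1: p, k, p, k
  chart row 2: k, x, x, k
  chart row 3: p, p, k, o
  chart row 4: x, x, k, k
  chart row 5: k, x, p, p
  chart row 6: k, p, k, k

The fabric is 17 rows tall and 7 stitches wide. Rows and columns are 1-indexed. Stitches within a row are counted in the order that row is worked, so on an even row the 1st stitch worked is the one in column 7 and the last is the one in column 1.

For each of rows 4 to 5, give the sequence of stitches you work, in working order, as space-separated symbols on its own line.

== ROWS AS WORKED ==
p x x p p x x
k x p p k x p

Derivation:
Row 4: chart row 4, WS - tiled (columns 1-7): x x k k x x k; work from column 7 back to 1 with k<->p swapped.
Row 5: chart row 5, RS - tile across columns 1-7 and work as-is.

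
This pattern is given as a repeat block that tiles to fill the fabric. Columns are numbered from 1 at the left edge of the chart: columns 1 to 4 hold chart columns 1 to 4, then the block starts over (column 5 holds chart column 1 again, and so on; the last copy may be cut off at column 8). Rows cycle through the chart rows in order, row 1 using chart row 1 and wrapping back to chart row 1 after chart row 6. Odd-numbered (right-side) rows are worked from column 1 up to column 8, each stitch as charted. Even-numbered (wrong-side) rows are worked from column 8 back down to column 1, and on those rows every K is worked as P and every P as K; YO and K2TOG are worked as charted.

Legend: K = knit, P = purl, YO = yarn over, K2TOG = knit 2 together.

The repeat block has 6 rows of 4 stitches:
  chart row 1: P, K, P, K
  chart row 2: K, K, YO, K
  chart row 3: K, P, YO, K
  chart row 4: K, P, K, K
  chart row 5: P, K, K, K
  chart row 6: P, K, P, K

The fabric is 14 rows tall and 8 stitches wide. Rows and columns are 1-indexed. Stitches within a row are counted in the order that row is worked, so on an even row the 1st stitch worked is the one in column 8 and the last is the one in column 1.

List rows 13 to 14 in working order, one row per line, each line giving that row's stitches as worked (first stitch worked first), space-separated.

Row 13: chart row 1, RS - tile across columns 1-8 and work as-is.
Row 14: chart row 2, WS - tiled (columns 1-8): K K YO K K K YO K; work from column 8 back to 1 with K<->P swapped.

Rows as worked:
P K P K P K P K
P YO P P P YO P P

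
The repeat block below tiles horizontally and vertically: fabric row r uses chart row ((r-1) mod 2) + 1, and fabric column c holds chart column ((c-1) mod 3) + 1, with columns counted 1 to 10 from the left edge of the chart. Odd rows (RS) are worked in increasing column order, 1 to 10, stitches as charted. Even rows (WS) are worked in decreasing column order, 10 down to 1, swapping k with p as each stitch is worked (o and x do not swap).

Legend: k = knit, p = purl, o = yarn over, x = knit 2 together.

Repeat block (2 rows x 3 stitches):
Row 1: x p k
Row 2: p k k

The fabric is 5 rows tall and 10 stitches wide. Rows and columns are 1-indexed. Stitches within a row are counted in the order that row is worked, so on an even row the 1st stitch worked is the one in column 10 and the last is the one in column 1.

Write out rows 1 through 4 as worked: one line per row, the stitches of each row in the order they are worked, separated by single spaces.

== ROWS AS WORKED ==
x p k x p k x p k x
k p p k p p k p p k
x p k x p k x p k x
k p p k p p k p p k

Derivation:
Row 1: chart row 1, RS - tile across columns 1-10 and work as-is.
Row 2: chart row 2, WS - tiled (columns 1-10): p k k p k k p k k p; work from column 10 back to 1 with k<->p swapped.
Row 3: chart row 1, RS - tile across columns 1-10 and work as-is.
Row 4: chart row 2, WS - tiled (columns 1-10): p k k p k k p k k p; work from column 10 back to 1 with k<->p swapped.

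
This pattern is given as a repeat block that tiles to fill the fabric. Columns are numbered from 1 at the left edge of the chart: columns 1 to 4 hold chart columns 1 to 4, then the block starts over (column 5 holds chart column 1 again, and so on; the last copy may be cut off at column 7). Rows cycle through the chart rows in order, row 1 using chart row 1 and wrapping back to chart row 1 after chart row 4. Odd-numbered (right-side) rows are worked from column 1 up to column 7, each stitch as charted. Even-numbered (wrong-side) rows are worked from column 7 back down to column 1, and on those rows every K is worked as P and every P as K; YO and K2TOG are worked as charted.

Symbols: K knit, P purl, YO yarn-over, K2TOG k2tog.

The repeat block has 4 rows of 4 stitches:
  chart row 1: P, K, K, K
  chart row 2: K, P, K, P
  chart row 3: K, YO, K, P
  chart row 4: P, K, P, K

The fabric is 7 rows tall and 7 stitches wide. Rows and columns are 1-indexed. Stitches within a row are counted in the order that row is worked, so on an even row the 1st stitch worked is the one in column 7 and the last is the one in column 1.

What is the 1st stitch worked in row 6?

Row 6: (6-1) mod 4 = 1, so use chart row 2. Even row -> WS.
Chart row 2 tiled across columns 1-7: K P K P K P K
WS row: flip the tiled sequence (start at column 7) and apply K<->P; YO and K2TOG stay.
Row 6 as worked: P K P K P K P
Stitch 1 in working order -> P

Result:
P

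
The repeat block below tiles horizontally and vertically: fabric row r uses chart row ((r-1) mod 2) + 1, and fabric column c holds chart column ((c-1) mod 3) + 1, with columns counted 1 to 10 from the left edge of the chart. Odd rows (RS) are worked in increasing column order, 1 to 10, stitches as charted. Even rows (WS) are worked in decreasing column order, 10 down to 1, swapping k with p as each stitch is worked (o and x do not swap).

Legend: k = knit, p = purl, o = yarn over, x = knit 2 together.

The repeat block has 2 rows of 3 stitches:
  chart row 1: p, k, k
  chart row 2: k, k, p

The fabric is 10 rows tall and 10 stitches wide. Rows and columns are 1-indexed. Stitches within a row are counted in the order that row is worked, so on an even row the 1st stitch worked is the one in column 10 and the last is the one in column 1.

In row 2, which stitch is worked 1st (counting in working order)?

Result:
p

Derivation:
Row 2 uses chart row ((2-1) mod 2)+1 = 2. Row 2 is even, so WS.
Chart row 2 tiled across columns 1-10: k k p k k p k k p k
Wrong side: read the tiled row from column 10 down to 1 and exchange k with p (leave o, x).
Row 2 as worked: p k p p k p p k p p
The 1st stitch worked is p.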